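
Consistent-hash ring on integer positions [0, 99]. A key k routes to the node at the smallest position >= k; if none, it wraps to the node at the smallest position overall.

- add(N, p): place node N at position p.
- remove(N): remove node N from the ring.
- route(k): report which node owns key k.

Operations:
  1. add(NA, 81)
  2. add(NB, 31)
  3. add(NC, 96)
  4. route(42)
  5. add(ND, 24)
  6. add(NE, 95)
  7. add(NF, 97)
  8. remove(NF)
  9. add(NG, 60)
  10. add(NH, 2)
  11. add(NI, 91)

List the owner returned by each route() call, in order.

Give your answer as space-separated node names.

Answer: NA

Derivation:
Op 1: add NA@81 -> ring=[81:NA]
Op 2: add NB@31 -> ring=[31:NB,81:NA]
Op 3: add NC@96 -> ring=[31:NB,81:NA,96:NC]
Op 4: route key 42: smallest pos >= 42 is 81 -> NA
Op 5: add ND@24 -> ring=[24:ND,31:NB,81:NA,96:NC]
Op 6: add NE@95 -> ring=[24:ND,31:NB,81:NA,95:NE,96:NC]
Op 7: add NF@97 -> ring=[24:ND,31:NB,81:NA,95:NE,96:NC,97:NF]
Op 8: remove NF -> ring=[24:ND,31:NB,81:NA,95:NE,96:NC]
Op 9: add NG@60 -> ring=[24:ND,31:NB,60:NG,81:NA,95:NE,96:NC]
Op 10: add NH@2 -> ring=[2:NH,24:ND,31:NB,60:NG,81:NA,95:NE,96:NC]
Op 11: add NI@91 -> ring=[2:NH,24:ND,31:NB,60:NG,81:NA,91:NI,95:NE,96:NC]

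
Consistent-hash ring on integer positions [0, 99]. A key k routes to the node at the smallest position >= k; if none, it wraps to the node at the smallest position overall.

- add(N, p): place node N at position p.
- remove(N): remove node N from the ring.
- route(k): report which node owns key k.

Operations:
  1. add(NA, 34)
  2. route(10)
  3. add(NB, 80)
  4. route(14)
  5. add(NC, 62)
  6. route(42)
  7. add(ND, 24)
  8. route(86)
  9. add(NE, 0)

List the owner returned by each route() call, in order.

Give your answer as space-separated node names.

Answer: NA NA NC ND

Derivation:
Op 1: add NA@34 -> ring=[34:NA]
Op 2: route key 10: smallest pos >= 10 is 34 -> NA
Op 3: add NB@80 -> ring=[34:NA,80:NB]
Op 4: route key 14: smallest pos >= 14 is 34 -> NA
Op 5: add NC@62 -> ring=[34:NA,62:NC,80:NB]
Op 6: route key 42: smallest pos >= 42 is 62 -> NC
Op 7: add ND@24 -> ring=[24:ND,34:NA,62:NC,80:NB]
Op 8: route key 86: none >= 86, wrap to smallest pos 24 -> ND
Op 9: add NE@0 -> ring=[0:NE,24:ND,34:NA,62:NC,80:NB]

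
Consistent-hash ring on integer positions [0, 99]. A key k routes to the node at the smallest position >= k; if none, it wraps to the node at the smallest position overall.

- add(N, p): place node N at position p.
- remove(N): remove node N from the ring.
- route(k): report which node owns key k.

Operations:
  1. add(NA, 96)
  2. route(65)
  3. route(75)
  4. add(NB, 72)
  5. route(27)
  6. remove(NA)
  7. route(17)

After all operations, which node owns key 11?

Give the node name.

Op 1: add NA@96 -> ring=[96:NA]
Op 2: route key 65: smallest pos >= 65 is 96 -> NA
Op 3: route key 75: smallest pos >= 75 is 96 -> NA
Op 4: add NB@72 -> ring=[72:NB,96:NA]
Op 5: route key 27: smallest pos >= 27 is 72 -> NB
Op 6: remove NA -> ring=[72:NB]
Op 7: route key 17: smallest pos >= 17 is 72 -> NB
Final route key 11: smallest pos >= 11 is 72 -> NB

Answer: NB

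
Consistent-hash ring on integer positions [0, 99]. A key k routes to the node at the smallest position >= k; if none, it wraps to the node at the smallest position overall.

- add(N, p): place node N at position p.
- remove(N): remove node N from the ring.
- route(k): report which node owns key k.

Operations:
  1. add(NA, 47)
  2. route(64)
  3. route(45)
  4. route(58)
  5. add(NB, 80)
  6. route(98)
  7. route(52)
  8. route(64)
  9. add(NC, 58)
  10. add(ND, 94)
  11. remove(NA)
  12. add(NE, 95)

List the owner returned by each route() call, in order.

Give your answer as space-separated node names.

Op 1: add NA@47 -> ring=[47:NA]
Op 2: route key 64: none >= 64, wrap to smallest pos 47 -> NA
Op 3: route key 45: smallest pos >= 45 is 47 -> NA
Op 4: route key 58: none >= 58, wrap to smallest pos 47 -> NA
Op 5: add NB@80 -> ring=[47:NA,80:NB]
Op 6: route key 98: none >= 98, wrap to smallest pos 47 -> NA
Op 7: route key 52: smallest pos >= 52 is 80 -> NB
Op 8: route key 64: smallest pos >= 64 is 80 -> NB
Op 9: add NC@58 -> ring=[47:NA,58:NC,80:NB]
Op 10: add ND@94 -> ring=[47:NA,58:NC,80:NB,94:ND]
Op 11: remove NA -> ring=[58:NC,80:NB,94:ND]
Op 12: add NE@95 -> ring=[58:NC,80:NB,94:ND,95:NE]

Answer: NA NA NA NA NB NB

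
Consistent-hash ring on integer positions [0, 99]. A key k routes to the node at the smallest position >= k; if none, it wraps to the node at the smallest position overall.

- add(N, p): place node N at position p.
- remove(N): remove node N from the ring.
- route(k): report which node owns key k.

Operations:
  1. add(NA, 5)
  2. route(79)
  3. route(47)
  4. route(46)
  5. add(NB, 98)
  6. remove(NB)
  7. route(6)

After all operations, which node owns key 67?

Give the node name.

Op 1: add NA@5 -> ring=[5:NA]
Op 2: route key 79: none >= 79, wrap to smallest pos 5 -> NA
Op 3: route key 47: none >= 47, wrap to smallest pos 5 -> NA
Op 4: route key 46: none >= 46, wrap to smallest pos 5 -> NA
Op 5: add NB@98 -> ring=[5:NA,98:NB]
Op 6: remove NB -> ring=[5:NA]
Op 7: route key 6: none >= 6, wrap to smallest pos 5 -> NA
Final route key 67: none >= 67, wrap to smallest pos 5 -> NA

Answer: NA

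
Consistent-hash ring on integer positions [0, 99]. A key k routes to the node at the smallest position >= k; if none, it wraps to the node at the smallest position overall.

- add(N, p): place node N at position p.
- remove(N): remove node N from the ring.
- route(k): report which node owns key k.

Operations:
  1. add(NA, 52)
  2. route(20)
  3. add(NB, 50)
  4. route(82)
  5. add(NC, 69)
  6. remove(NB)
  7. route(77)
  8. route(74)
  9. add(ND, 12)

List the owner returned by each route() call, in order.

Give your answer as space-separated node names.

Op 1: add NA@52 -> ring=[52:NA]
Op 2: route key 20: smallest pos >= 20 is 52 -> NA
Op 3: add NB@50 -> ring=[50:NB,52:NA]
Op 4: route key 82: none >= 82, wrap to smallest pos 50 -> NB
Op 5: add NC@69 -> ring=[50:NB,52:NA,69:NC]
Op 6: remove NB -> ring=[52:NA,69:NC]
Op 7: route key 77: none >= 77, wrap to smallest pos 52 -> NA
Op 8: route key 74: none >= 74, wrap to smallest pos 52 -> NA
Op 9: add ND@12 -> ring=[12:ND,52:NA,69:NC]

Answer: NA NB NA NA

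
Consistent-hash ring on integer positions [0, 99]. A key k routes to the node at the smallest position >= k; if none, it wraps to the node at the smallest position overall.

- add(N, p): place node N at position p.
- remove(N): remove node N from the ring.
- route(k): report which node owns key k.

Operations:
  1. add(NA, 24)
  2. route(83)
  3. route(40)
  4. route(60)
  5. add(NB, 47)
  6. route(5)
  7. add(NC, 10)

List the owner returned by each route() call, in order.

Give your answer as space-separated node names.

Op 1: add NA@24 -> ring=[24:NA]
Op 2: route key 83: none >= 83, wrap to smallest pos 24 -> NA
Op 3: route key 40: none >= 40, wrap to smallest pos 24 -> NA
Op 4: route key 60: none >= 60, wrap to smallest pos 24 -> NA
Op 5: add NB@47 -> ring=[24:NA,47:NB]
Op 6: route key 5: smallest pos >= 5 is 24 -> NA
Op 7: add NC@10 -> ring=[10:NC,24:NA,47:NB]

Answer: NA NA NA NA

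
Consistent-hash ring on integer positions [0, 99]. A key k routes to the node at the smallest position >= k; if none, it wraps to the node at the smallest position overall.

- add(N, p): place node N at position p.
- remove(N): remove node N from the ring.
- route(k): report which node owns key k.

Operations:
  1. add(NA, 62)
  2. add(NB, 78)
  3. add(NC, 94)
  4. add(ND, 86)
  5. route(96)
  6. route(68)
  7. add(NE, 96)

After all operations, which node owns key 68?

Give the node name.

Op 1: add NA@62 -> ring=[62:NA]
Op 2: add NB@78 -> ring=[62:NA,78:NB]
Op 3: add NC@94 -> ring=[62:NA,78:NB,94:NC]
Op 4: add ND@86 -> ring=[62:NA,78:NB,86:ND,94:NC]
Op 5: route key 96: none >= 96, wrap to smallest pos 62 -> NA
Op 6: route key 68: smallest pos >= 68 is 78 -> NB
Op 7: add NE@96 -> ring=[62:NA,78:NB,86:ND,94:NC,96:NE]
Final route key 68: smallest pos >= 68 is 78 -> NB

Answer: NB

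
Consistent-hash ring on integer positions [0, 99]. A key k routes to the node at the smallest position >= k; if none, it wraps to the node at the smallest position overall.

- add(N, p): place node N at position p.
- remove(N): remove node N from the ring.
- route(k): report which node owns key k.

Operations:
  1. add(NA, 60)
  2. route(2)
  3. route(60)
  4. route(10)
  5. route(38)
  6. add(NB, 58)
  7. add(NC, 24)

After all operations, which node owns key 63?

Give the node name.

Answer: NC

Derivation:
Op 1: add NA@60 -> ring=[60:NA]
Op 2: route key 2: smallest pos >= 2 is 60 -> NA
Op 3: route key 60: smallest pos >= 60 is 60 -> NA
Op 4: route key 10: smallest pos >= 10 is 60 -> NA
Op 5: route key 38: smallest pos >= 38 is 60 -> NA
Op 6: add NB@58 -> ring=[58:NB,60:NA]
Op 7: add NC@24 -> ring=[24:NC,58:NB,60:NA]
Final route key 63: none >= 63, wrap to smallest pos 24 -> NC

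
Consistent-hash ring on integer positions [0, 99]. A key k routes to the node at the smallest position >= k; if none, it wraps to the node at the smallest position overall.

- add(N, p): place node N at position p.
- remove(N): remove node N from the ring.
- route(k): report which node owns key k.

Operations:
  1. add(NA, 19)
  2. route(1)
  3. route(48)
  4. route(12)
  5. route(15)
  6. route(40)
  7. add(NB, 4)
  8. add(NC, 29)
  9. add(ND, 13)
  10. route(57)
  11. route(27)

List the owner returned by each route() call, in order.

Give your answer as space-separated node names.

Answer: NA NA NA NA NA NB NC

Derivation:
Op 1: add NA@19 -> ring=[19:NA]
Op 2: route key 1: smallest pos >= 1 is 19 -> NA
Op 3: route key 48: none >= 48, wrap to smallest pos 19 -> NA
Op 4: route key 12: smallest pos >= 12 is 19 -> NA
Op 5: route key 15: smallest pos >= 15 is 19 -> NA
Op 6: route key 40: none >= 40, wrap to smallest pos 19 -> NA
Op 7: add NB@4 -> ring=[4:NB,19:NA]
Op 8: add NC@29 -> ring=[4:NB,19:NA,29:NC]
Op 9: add ND@13 -> ring=[4:NB,13:ND,19:NA,29:NC]
Op 10: route key 57: none >= 57, wrap to smallest pos 4 -> NB
Op 11: route key 27: smallest pos >= 27 is 29 -> NC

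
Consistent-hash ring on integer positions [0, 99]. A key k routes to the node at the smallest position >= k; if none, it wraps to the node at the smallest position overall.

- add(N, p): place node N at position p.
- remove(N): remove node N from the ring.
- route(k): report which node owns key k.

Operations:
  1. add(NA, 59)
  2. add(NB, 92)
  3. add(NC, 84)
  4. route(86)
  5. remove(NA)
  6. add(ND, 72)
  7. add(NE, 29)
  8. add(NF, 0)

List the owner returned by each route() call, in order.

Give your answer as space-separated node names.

Answer: NB

Derivation:
Op 1: add NA@59 -> ring=[59:NA]
Op 2: add NB@92 -> ring=[59:NA,92:NB]
Op 3: add NC@84 -> ring=[59:NA,84:NC,92:NB]
Op 4: route key 86: smallest pos >= 86 is 92 -> NB
Op 5: remove NA -> ring=[84:NC,92:NB]
Op 6: add ND@72 -> ring=[72:ND,84:NC,92:NB]
Op 7: add NE@29 -> ring=[29:NE,72:ND,84:NC,92:NB]
Op 8: add NF@0 -> ring=[0:NF,29:NE,72:ND,84:NC,92:NB]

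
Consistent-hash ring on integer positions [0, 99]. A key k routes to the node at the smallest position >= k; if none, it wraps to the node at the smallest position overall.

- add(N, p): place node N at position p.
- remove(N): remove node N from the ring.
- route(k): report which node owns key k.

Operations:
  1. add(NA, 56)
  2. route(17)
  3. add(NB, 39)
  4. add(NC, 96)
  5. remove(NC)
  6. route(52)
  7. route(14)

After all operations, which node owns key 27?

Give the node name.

Op 1: add NA@56 -> ring=[56:NA]
Op 2: route key 17: smallest pos >= 17 is 56 -> NA
Op 3: add NB@39 -> ring=[39:NB,56:NA]
Op 4: add NC@96 -> ring=[39:NB,56:NA,96:NC]
Op 5: remove NC -> ring=[39:NB,56:NA]
Op 6: route key 52: smallest pos >= 52 is 56 -> NA
Op 7: route key 14: smallest pos >= 14 is 39 -> NB
Final route key 27: smallest pos >= 27 is 39 -> NB

Answer: NB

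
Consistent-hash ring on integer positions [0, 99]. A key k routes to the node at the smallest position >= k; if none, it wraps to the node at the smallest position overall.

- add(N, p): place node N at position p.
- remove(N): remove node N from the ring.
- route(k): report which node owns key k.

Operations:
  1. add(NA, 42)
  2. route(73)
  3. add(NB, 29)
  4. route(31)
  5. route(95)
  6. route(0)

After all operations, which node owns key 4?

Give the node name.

Answer: NB

Derivation:
Op 1: add NA@42 -> ring=[42:NA]
Op 2: route key 73: none >= 73, wrap to smallest pos 42 -> NA
Op 3: add NB@29 -> ring=[29:NB,42:NA]
Op 4: route key 31: smallest pos >= 31 is 42 -> NA
Op 5: route key 95: none >= 95, wrap to smallest pos 29 -> NB
Op 6: route key 0: smallest pos >= 0 is 29 -> NB
Final route key 4: smallest pos >= 4 is 29 -> NB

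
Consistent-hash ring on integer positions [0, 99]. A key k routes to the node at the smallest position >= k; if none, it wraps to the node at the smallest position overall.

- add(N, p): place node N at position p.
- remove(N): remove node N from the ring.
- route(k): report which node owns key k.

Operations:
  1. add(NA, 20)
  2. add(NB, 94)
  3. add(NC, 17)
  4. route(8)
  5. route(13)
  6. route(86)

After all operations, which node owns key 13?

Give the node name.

Op 1: add NA@20 -> ring=[20:NA]
Op 2: add NB@94 -> ring=[20:NA,94:NB]
Op 3: add NC@17 -> ring=[17:NC,20:NA,94:NB]
Op 4: route key 8: smallest pos >= 8 is 17 -> NC
Op 5: route key 13: smallest pos >= 13 is 17 -> NC
Op 6: route key 86: smallest pos >= 86 is 94 -> NB
Final route key 13: smallest pos >= 13 is 17 -> NC

Answer: NC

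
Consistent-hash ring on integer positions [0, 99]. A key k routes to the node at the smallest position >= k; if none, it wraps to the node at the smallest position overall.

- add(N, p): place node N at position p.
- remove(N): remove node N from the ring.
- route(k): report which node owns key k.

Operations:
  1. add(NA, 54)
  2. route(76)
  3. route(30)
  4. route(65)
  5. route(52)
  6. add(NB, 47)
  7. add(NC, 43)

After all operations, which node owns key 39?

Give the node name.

Answer: NC

Derivation:
Op 1: add NA@54 -> ring=[54:NA]
Op 2: route key 76: none >= 76, wrap to smallest pos 54 -> NA
Op 3: route key 30: smallest pos >= 30 is 54 -> NA
Op 4: route key 65: none >= 65, wrap to smallest pos 54 -> NA
Op 5: route key 52: smallest pos >= 52 is 54 -> NA
Op 6: add NB@47 -> ring=[47:NB,54:NA]
Op 7: add NC@43 -> ring=[43:NC,47:NB,54:NA]
Final route key 39: smallest pos >= 39 is 43 -> NC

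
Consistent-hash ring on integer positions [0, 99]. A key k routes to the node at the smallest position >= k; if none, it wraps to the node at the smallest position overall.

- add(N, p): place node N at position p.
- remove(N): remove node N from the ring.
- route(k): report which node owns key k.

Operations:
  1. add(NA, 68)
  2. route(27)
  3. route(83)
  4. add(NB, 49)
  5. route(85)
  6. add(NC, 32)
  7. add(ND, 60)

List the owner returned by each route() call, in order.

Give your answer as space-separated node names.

Answer: NA NA NB

Derivation:
Op 1: add NA@68 -> ring=[68:NA]
Op 2: route key 27: smallest pos >= 27 is 68 -> NA
Op 3: route key 83: none >= 83, wrap to smallest pos 68 -> NA
Op 4: add NB@49 -> ring=[49:NB,68:NA]
Op 5: route key 85: none >= 85, wrap to smallest pos 49 -> NB
Op 6: add NC@32 -> ring=[32:NC,49:NB,68:NA]
Op 7: add ND@60 -> ring=[32:NC,49:NB,60:ND,68:NA]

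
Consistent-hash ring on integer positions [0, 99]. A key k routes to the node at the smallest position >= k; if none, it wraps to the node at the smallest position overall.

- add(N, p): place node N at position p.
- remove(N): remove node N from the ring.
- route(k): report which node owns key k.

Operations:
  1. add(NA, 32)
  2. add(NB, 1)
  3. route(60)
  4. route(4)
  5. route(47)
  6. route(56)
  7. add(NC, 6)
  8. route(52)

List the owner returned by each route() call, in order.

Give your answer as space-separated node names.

Op 1: add NA@32 -> ring=[32:NA]
Op 2: add NB@1 -> ring=[1:NB,32:NA]
Op 3: route key 60: none >= 60, wrap to smallest pos 1 -> NB
Op 4: route key 4: smallest pos >= 4 is 32 -> NA
Op 5: route key 47: none >= 47, wrap to smallest pos 1 -> NB
Op 6: route key 56: none >= 56, wrap to smallest pos 1 -> NB
Op 7: add NC@6 -> ring=[1:NB,6:NC,32:NA]
Op 8: route key 52: none >= 52, wrap to smallest pos 1 -> NB

Answer: NB NA NB NB NB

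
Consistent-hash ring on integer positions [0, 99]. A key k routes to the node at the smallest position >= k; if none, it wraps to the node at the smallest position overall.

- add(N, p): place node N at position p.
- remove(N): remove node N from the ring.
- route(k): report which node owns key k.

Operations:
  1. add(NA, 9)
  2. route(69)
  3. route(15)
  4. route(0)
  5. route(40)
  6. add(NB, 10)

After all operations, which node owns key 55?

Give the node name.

Op 1: add NA@9 -> ring=[9:NA]
Op 2: route key 69: none >= 69, wrap to smallest pos 9 -> NA
Op 3: route key 15: none >= 15, wrap to smallest pos 9 -> NA
Op 4: route key 0: smallest pos >= 0 is 9 -> NA
Op 5: route key 40: none >= 40, wrap to smallest pos 9 -> NA
Op 6: add NB@10 -> ring=[9:NA,10:NB]
Final route key 55: none >= 55, wrap to smallest pos 9 -> NA

Answer: NA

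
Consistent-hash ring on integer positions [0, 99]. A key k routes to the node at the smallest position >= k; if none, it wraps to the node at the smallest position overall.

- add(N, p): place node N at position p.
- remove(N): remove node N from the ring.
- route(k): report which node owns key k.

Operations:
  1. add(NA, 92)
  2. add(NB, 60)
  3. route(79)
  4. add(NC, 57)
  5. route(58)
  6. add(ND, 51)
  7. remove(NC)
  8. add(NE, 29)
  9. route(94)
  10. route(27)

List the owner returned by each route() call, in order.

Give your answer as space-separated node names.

Answer: NA NB NE NE

Derivation:
Op 1: add NA@92 -> ring=[92:NA]
Op 2: add NB@60 -> ring=[60:NB,92:NA]
Op 3: route key 79: smallest pos >= 79 is 92 -> NA
Op 4: add NC@57 -> ring=[57:NC,60:NB,92:NA]
Op 5: route key 58: smallest pos >= 58 is 60 -> NB
Op 6: add ND@51 -> ring=[51:ND,57:NC,60:NB,92:NA]
Op 7: remove NC -> ring=[51:ND,60:NB,92:NA]
Op 8: add NE@29 -> ring=[29:NE,51:ND,60:NB,92:NA]
Op 9: route key 94: none >= 94, wrap to smallest pos 29 -> NE
Op 10: route key 27: smallest pos >= 27 is 29 -> NE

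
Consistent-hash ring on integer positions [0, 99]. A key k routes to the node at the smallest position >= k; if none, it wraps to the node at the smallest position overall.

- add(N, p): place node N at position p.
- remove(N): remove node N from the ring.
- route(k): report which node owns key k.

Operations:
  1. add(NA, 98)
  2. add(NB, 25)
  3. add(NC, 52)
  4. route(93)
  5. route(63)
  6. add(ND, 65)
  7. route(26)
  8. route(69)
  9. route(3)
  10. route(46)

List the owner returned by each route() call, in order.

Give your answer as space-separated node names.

Answer: NA NA NC NA NB NC

Derivation:
Op 1: add NA@98 -> ring=[98:NA]
Op 2: add NB@25 -> ring=[25:NB,98:NA]
Op 3: add NC@52 -> ring=[25:NB,52:NC,98:NA]
Op 4: route key 93: smallest pos >= 93 is 98 -> NA
Op 5: route key 63: smallest pos >= 63 is 98 -> NA
Op 6: add ND@65 -> ring=[25:NB,52:NC,65:ND,98:NA]
Op 7: route key 26: smallest pos >= 26 is 52 -> NC
Op 8: route key 69: smallest pos >= 69 is 98 -> NA
Op 9: route key 3: smallest pos >= 3 is 25 -> NB
Op 10: route key 46: smallest pos >= 46 is 52 -> NC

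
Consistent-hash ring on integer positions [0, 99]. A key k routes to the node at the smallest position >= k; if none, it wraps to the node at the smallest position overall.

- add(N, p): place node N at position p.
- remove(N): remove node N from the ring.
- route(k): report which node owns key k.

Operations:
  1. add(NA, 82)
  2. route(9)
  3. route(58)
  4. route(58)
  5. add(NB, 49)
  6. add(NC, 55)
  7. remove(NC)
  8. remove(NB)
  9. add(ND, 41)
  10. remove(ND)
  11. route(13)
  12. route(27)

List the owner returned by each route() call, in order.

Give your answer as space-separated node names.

Op 1: add NA@82 -> ring=[82:NA]
Op 2: route key 9: smallest pos >= 9 is 82 -> NA
Op 3: route key 58: smallest pos >= 58 is 82 -> NA
Op 4: route key 58: smallest pos >= 58 is 82 -> NA
Op 5: add NB@49 -> ring=[49:NB,82:NA]
Op 6: add NC@55 -> ring=[49:NB,55:NC,82:NA]
Op 7: remove NC -> ring=[49:NB,82:NA]
Op 8: remove NB -> ring=[82:NA]
Op 9: add ND@41 -> ring=[41:ND,82:NA]
Op 10: remove ND -> ring=[82:NA]
Op 11: route key 13: smallest pos >= 13 is 82 -> NA
Op 12: route key 27: smallest pos >= 27 is 82 -> NA

Answer: NA NA NA NA NA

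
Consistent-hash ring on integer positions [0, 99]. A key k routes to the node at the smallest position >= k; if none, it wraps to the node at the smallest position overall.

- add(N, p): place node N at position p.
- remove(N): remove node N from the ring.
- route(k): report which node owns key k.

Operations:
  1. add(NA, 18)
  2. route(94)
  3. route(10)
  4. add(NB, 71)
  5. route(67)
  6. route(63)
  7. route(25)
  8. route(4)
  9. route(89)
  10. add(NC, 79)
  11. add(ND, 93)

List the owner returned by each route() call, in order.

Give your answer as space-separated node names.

Answer: NA NA NB NB NB NA NA

Derivation:
Op 1: add NA@18 -> ring=[18:NA]
Op 2: route key 94: none >= 94, wrap to smallest pos 18 -> NA
Op 3: route key 10: smallest pos >= 10 is 18 -> NA
Op 4: add NB@71 -> ring=[18:NA,71:NB]
Op 5: route key 67: smallest pos >= 67 is 71 -> NB
Op 6: route key 63: smallest pos >= 63 is 71 -> NB
Op 7: route key 25: smallest pos >= 25 is 71 -> NB
Op 8: route key 4: smallest pos >= 4 is 18 -> NA
Op 9: route key 89: none >= 89, wrap to smallest pos 18 -> NA
Op 10: add NC@79 -> ring=[18:NA,71:NB,79:NC]
Op 11: add ND@93 -> ring=[18:NA,71:NB,79:NC,93:ND]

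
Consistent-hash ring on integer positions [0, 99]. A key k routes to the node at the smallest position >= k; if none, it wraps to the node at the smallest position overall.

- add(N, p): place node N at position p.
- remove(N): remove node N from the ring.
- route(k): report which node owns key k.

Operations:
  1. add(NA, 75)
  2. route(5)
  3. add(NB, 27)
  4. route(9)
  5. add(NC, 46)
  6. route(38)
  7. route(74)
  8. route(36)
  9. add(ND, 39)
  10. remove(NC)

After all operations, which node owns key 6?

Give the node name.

Answer: NB

Derivation:
Op 1: add NA@75 -> ring=[75:NA]
Op 2: route key 5: smallest pos >= 5 is 75 -> NA
Op 3: add NB@27 -> ring=[27:NB,75:NA]
Op 4: route key 9: smallest pos >= 9 is 27 -> NB
Op 5: add NC@46 -> ring=[27:NB,46:NC,75:NA]
Op 6: route key 38: smallest pos >= 38 is 46 -> NC
Op 7: route key 74: smallest pos >= 74 is 75 -> NA
Op 8: route key 36: smallest pos >= 36 is 46 -> NC
Op 9: add ND@39 -> ring=[27:NB,39:ND,46:NC,75:NA]
Op 10: remove NC -> ring=[27:NB,39:ND,75:NA]
Final route key 6: smallest pos >= 6 is 27 -> NB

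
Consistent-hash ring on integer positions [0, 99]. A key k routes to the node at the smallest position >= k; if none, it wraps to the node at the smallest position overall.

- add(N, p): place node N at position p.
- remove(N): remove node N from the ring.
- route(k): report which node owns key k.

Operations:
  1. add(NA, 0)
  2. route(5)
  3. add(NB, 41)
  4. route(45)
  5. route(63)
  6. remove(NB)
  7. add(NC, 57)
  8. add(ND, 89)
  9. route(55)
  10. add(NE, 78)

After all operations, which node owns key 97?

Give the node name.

Answer: NA

Derivation:
Op 1: add NA@0 -> ring=[0:NA]
Op 2: route key 5: none >= 5, wrap to smallest pos 0 -> NA
Op 3: add NB@41 -> ring=[0:NA,41:NB]
Op 4: route key 45: none >= 45, wrap to smallest pos 0 -> NA
Op 5: route key 63: none >= 63, wrap to smallest pos 0 -> NA
Op 6: remove NB -> ring=[0:NA]
Op 7: add NC@57 -> ring=[0:NA,57:NC]
Op 8: add ND@89 -> ring=[0:NA,57:NC,89:ND]
Op 9: route key 55: smallest pos >= 55 is 57 -> NC
Op 10: add NE@78 -> ring=[0:NA,57:NC,78:NE,89:ND]
Final route key 97: none >= 97, wrap to smallest pos 0 -> NA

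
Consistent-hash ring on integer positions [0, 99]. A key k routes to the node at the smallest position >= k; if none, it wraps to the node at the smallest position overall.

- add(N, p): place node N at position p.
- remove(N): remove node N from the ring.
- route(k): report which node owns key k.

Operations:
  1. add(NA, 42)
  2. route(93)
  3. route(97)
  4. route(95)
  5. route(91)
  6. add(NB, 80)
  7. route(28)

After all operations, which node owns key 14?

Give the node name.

Op 1: add NA@42 -> ring=[42:NA]
Op 2: route key 93: none >= 93, wrap to smallest pos 42 -> NA
Op 3: route key 97: none >= 97, wrap to smallest pos 42 -> NA
Op 4: route key 95: none >= 95, wrap to smallest pos 42 -> NA
Op 5: route key 91: none >= 91, wrap to smallest pos 42 -> NA
Op 6: add NB@80 -> ring=[42:NA,80:NB]
Op 7: route key 28: smallest pos >= 28 is 42 -> NA
Final route key 14: smallest pos >= 14 is 42 -> NA

Answer: NA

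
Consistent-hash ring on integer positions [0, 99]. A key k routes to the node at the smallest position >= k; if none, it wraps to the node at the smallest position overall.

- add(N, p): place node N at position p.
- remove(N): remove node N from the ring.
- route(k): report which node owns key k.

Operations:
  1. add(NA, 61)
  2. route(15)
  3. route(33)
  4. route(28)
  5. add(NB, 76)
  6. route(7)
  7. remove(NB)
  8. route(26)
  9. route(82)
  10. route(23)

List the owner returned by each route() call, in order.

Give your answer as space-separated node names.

Op 1: add NA@61 -> ring=[61:NA]
Op 2: route key 15: smallest pos >= 15 is 61 -> NA
Op 3: route key 33: smallest pos >= 33 is 61 -> NA
Op 4: route key 28: smallest pos >= 28 is 61 -> NA
Op 5: add NB@76 -> ring=[61:NA,76:NB]
Op 6: route key 7: smallest pos >= 7 is 61 -> NA
Op 7: remove NB -> ring=[61:NA]
Op 8: route key 26: smallest pos >= 26 is 61 -> NA
Op 9: route key 82: none >= 82, wrap to smallest pos 61 -> NA
Op 10: route key 23: smallest pos >= 23 is 61 -> NA

Answer: NA NA NA NA NA NA NA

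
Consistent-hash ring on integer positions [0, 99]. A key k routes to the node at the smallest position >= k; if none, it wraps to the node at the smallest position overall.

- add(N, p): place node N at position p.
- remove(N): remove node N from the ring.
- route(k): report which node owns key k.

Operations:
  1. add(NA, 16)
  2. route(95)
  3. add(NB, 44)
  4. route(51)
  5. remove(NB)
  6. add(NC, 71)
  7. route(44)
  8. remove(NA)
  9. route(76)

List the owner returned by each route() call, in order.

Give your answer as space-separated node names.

Answer: NA NA NC NC

Derivation:
Op 1: add NA@16 -> ring=[16:NA]
Op 2: route key 95: none >= 95, wrap to smallest pos 16 -> NA
Op 3: add NB@44 -> ring=[16:NA,44:NB]
Op 4: route key 51: none >= 51, wrap to smallest pos 16 -> NA
Op 5: remove NB -> ring=[16:NA]
Op 6: add NC@71 -> ring=[16:NA,71:NC]
Op 7: route key 44: smallest pos >= 44 is 71 -> NC
Op 8: remove NA -> ring=[71:NC]
Op 9: route key 76: none >= 76, wrap to smallest pos 71 -> NC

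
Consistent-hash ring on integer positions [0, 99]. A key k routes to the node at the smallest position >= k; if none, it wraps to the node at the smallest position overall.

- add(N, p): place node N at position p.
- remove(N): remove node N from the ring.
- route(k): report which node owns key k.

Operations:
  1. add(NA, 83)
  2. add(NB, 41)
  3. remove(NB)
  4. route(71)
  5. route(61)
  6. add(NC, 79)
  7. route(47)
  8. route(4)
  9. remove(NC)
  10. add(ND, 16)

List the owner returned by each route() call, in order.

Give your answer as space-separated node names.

Op 1: add NA@83 -> ring=[83:NA]
Op 2: add NB@41 -> ring=[41:NB,83:NA]
Op 3: remove NB -> ring=[83:NA]
Op 4: route key 71: smallest pos >= 71 is 83 -> NA
Op 5: route key 61: smallest pos >= 61 is 83 -> NA
Op 6: add NC@79 -> ring=[79:NC,83:NA]
Op 7: route key 47: smallest pos >= 47 is 79 -> NC
Op 8: route key 4: smallest pos >= 4 is 79 -> NC
Op 9: remove NC -> ring=[83:NA]
Op 10: add ND@16 -> ring=[16:ND,83:NA]

Answer: NA NA NC NC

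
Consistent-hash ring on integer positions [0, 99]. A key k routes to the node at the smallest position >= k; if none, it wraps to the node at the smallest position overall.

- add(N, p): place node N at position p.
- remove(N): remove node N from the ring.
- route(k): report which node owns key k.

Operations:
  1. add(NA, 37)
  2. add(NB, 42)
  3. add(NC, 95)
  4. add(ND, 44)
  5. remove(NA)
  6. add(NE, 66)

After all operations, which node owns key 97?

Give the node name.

Answer: NB

Derivation:
Op 1: add NA@37 -> ring=[37:NA]
Op 2: add NB@42 -> ring=[37:NA,42:NB]
Op 3: add NC@95 -> ring=[37:NA,42:NB,95:NC]
Op 4: add ND@44 -> ring=[37:NA,42:NB,44:ND,95:NC]
Op 5: remove NA -> ring=[42:NB,44:ND,95:NC]
Op 6: add NE@66 -> ring=[42:NB,44:ND,66:NE,95:NC]
Final route key 97: none >= 97, wrap to smallest pos 42 -> NB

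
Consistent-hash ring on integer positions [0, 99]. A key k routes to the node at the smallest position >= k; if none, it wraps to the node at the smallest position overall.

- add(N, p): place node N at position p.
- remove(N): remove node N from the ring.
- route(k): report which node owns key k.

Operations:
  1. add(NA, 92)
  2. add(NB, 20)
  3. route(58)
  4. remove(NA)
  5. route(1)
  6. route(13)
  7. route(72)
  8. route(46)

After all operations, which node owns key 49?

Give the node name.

Op 1: add NA@92 -> ring=[92:NA]
Op 2: add NB@20 -> ring=[20:NB,92:NA]
Op 3: route key 58: smallest pos >= 58 is 92 -> NA
Op 4: remove NA -> ring=[20:NB]
Op 5: route key 1: smallest pos >= 1 is 20 -> NB
Op 6: route key 13: smallest pos >= 13 is 20 -> NB
Op 7: route key 72: none >= 72, wrap to smallest pos 20 -> NB
Op 8: route key 46: none >= 46, wrap to smallest pos 20 -> NB
Final route key 49: none >= 49, wrap to smallest pos 20 -> NB

Answer: NB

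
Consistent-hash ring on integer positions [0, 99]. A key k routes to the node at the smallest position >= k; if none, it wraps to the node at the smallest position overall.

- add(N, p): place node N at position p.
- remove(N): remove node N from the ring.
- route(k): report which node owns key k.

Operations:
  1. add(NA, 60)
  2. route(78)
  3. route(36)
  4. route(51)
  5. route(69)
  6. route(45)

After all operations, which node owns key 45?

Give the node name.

Op 1: add NA@60 -> ring=[60:NA]
Op 2: route key 78: none >= 78, wrap to smallest pos 60 -> NA
Op 3: route key 36: smallest pos >= 36 is 60 -> NA
Op 4: route key 51: smallest pos >= 51 is 60 -> NA
Op 5: route key 69: none >= 69, wrap to smallest pos 60 -> NA
Op 6: route key 45: smallest pos >= 45 is 60 -> NA
Final route key 45: smallest pos >= 45 is 60 -> NA

Answer: NA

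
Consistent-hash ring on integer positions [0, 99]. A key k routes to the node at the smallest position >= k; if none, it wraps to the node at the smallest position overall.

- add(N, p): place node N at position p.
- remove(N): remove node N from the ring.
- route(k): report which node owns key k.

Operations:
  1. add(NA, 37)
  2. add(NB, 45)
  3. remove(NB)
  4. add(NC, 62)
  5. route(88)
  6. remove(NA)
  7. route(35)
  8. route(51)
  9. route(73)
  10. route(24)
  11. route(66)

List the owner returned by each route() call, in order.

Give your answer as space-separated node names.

Answer: NA NC NC NC NC NC

Derivation:
Op 1: add NA@37 -> ring=[37:NA]
Op 2: add NB@45 -> ring=[37:NA,45:NB]
Op 3: remove NB -> ring=[37:NA]
Op 4: add NC@62 -> ring=[37:NA,62:NC]
Op 5: route key 88: none >= 88, wrap to smallest pos 37 -> NA
Op 6: remove NA -> ring=[62:NC]
Op 7: route key 35: smallest pos >= 35 is 62 -> NC
Op 8: route key 51: smallest pos >= 51 is 62 -> NC
Op 9: route key 73: none >= 73, wrap to smallest pos 62 -> NC
Op 10: route key 24: smallest pos >= 24 is 62 -> NC
Op 11: route key 66: none >= 66, wrap to smallest pos 62 -> NC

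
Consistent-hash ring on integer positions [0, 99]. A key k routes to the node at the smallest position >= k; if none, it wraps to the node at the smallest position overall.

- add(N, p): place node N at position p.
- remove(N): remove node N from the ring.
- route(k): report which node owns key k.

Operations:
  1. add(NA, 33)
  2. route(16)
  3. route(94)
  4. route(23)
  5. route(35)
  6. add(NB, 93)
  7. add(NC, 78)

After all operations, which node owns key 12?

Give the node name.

Answer: NA

Derivation:
Op 1: add NA@33 -> ring=[33:NA]
Op 2: route key 16: smallest pos >= 16 is 33 -> NA
Op 3: route key 94: none >= 94, wrap to smallest pos 33 -> NA
Op 4: route key 23: smallest pos >= 23 is 33 -> NA
Op 5: route key 35: none >= 35, wrap to smallest pos 33 -> NA
Op 6: add NB@93 -> ring=[33:NA,93:NB]
Op 7: add NC@78 -> ring=[33:NA,78:NC,93:NB]
Final route key 12: smallest pos >= 12 is 33 -> NA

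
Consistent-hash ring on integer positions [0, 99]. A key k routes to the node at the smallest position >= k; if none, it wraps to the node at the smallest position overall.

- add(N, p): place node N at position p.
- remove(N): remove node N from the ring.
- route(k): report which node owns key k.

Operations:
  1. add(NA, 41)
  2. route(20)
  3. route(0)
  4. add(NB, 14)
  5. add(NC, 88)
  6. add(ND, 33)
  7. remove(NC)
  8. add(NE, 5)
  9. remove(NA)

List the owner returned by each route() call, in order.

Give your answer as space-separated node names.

Answer: NA NA

Derivation:
Op 1: add NA@41 -> ring=[41:NA]
Op 2: route key 20: smallest pos >= 20 is 41 -> NA
Op 3: route key 0: smallest pos >= 0 is 41 -> NA
Op 4: add NB@14 -> ring=[14:NB,41:NA]
Op 5: add NC@88 -> ring=[14:NB,41:NA,88:NC]
Op 6: add ND@33 -> ring=[14:NB,33:ND,41:NA,88:NC]
Op 7: remove NC -> ring=[14:NB,33:ND,41:NA]
Op 8: add NE@5 -> ring=[5:NE,14:NB,33:ND,41:NA]
Op 9: remove NA -> ring=[5:NE,14:NB,33:ND]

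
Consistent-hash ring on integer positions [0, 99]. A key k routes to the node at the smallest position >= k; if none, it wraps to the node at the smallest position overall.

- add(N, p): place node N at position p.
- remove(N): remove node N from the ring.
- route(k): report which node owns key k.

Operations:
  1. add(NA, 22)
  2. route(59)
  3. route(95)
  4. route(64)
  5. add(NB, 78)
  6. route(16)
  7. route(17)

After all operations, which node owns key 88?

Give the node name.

Answer: NA

Derivation:
Op 1: add NA@22 -> ring=[22:NA]
Op 2: route key 59: none >= 59, wrap to smallest pos 22 -> NA
Op 3: route key 95: none >= 95, wrap to smallest pos 22 -> NA
Op 4: route key 64: none >= 64, wrap to smallest pos 22 -> NA
Op 5: add NB@78 -> ring=[22:NA,78:NB]
Op 6: route key 16: smallest pos >= 16 is 22 -> NA
Op 7: route key 17: smallest pos >= 17 is 22 -> NA
Final route key 88: none >= 88, wrap to smallest pos 22 -> NA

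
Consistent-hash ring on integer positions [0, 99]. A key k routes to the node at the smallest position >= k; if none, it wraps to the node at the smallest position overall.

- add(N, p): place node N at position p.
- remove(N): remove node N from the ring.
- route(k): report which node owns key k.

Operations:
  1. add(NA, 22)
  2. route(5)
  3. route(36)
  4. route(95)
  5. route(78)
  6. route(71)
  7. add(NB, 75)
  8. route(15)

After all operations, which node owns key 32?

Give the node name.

Op 1: add NA@22 -> ring=[22:NA]
Op 2: route key 5: smallest pos >= 5 is 22 -> NA
Op 3: route key 36: none >= 36, wrap to smallest pos 22 -> NA
Op 4: route key 95: none >= 95, wrap to smallest pos 22 -> NA
Op 5: route key 78: none >= 78, wrap to smallest pos 22 -> NA
Op 6: route key 71: none >= 71, wrap to smallest pos 22 -> NA
Op 7: add NB@75 -> ring=[22:NA,75:NB]
Op 8: route key 15: smallest pos >= 15 is 22 -> NA
Final route key 32: smallest pos >= 32 is 75 -> NB

Answer: NB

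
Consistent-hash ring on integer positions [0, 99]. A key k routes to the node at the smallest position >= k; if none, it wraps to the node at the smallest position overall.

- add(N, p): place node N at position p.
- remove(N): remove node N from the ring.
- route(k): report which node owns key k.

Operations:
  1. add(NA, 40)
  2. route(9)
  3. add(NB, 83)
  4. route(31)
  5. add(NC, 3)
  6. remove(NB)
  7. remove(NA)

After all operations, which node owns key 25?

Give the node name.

Op 1: add NA@40 -> ring=[40:NA]
Op 2: route key 9: smallest pos >= 9 is 40 -> NA
Op 3: add NB@83 -> ring=[40:NA,83:NB]
Op 4: route key 31: smallest pos >= 31 is 40 -> NA
Op 5: add NC@3 -> ring=[3:NC,40:NA,83:NB]
Op 6: remove NB -> ring=[3:NC,40:NA]
Op 7: remove NA -> ring=[3:NC]
Final route key 25: none >= 25, wrap to smallest pos 3 -> NC

Answer: NC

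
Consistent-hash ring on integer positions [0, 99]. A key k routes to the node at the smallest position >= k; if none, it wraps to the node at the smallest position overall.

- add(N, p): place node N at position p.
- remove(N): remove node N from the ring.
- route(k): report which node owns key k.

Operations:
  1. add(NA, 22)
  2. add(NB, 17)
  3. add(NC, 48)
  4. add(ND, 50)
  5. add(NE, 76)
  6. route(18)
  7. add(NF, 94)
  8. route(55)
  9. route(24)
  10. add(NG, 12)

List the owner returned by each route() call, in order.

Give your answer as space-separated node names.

Op 1: add NA@22 -> ring=[22:NA]
Op 2: add NB@17 -> ring=[17:NB,22:NA]
Op 3: add NC@48 -> ring=[17:NB,22:NA,48:NC]
Op 4: add ND@50 -> ring=[17:NB,22:NA,48:NC,50:ND]
Op 5: add NE@76 -> ring=[17:NB,22:NA,48:NC,50:ND,76:NE]
Op 6: route key 18: smallest pos >= 18 is 22 -> NA
Op 7: add NF@94 -> ring=[17:NB,22:NA,48:NC,50:ND,76:NE,94:NF]
Op 8: route key 55: smallest pos >= 55 is 76 -> NE
Op 9: route key 24: smallest pos >= 24 is 48 -> NC
Op 10: add NG@12 -> ring=[12:NG,17:NB,22:NA,48:NC,50:ND,76:NE,94:NF]

Answer: NA NE NC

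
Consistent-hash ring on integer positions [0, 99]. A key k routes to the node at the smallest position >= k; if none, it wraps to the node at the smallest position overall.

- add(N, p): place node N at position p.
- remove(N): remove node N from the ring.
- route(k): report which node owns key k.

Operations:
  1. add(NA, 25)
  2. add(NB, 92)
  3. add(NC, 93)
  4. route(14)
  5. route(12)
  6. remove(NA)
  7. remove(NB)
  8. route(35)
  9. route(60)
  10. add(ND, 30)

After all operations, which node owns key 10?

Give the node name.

Answer: ND

Derivation:
Op 1: add NA@25 -> ring=[25:NA]
Op 2: add NB@92 -> ring=[25:NA,92:NB]
Op 3: add NC@93 -> ring=[25:NA,92:NB,93:NC]
Op 4: route key 14: smallest pos >= 14 is 25 -> NA
Op 5: route key 12: smallest pos >= 12 is 25 -> NA
Op 6: remove NA -> ring=[92:NB,93:NC]
Op 7: remove NB -> ring=[93:NC]
Op 8: route key 35: smallest pos >= 35 is 93 -> NC
Op 9: route key 60: smallest pos >= 60 is 93 -> NC
Op 10: add ND@30 -> ring=[30:ND,93:NC]
Final route key 10: smallest pos >= 10 is 30 -> ND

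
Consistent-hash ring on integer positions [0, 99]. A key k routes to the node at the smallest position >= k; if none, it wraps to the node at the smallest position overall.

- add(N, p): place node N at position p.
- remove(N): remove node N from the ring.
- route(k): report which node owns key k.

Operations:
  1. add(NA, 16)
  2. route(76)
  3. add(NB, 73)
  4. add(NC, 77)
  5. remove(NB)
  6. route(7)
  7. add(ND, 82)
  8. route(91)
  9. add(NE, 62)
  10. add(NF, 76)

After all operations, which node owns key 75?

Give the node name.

Answer: NF

Derivation:
Op 1: add NA@16 -> ring=[16:NA]
Op 2: route key 76: none >= 76, wrap to smallest pos 16 -> NA
Op 3: add NB@73 -> ring=[16:NA,73:NB]
Op 4: add NC@77 -> ring=[16:NA,73:NB,77:NC]
Op 5: remove NB -> ring=[16:NA,77:NC]
Op 6: route key 7: smallest pos >= 7 is 16 -> NA
Op 7: add ND@82 -> ring=[16:NA,77:NC,82:ND]
Op 8: route key 91: none >= 91, wrap to smallest pos 16 -> NA
Op 9: add NE@62 -> ring=[16:NA,62:NE,77:NC,82:ND]
Op 10: add NF@76 -> ring=[16:NA,62:NE,76:NF,77:NC,82:ND]
Final route key 75: smallest pos >= 75 is 76 -> NF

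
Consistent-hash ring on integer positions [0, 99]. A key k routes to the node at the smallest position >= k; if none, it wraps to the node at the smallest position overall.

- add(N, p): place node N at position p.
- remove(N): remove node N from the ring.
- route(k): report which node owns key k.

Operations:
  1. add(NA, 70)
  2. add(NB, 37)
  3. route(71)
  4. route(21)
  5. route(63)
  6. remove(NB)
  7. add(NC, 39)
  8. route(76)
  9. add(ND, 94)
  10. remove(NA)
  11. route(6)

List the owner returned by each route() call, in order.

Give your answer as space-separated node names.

Op 1: add NA@70 -> ring=[70:NA]
Op 2: add NB@37 -> ring=[37:NB,70:NA]
Op 3: route key 71: none >= 71, wrap to smallest pos 37 -> NB
Op 4: route key 21: smallest pos >= 21 is 37 -> NB
Op 5: route key 63: smallest pos >= 63 is 70 -> NA
Op 6: remove NB -> ring=[70:NA]
Op 7: add NC@39 -> ring=[39:NC,70:NA]
Op 8: route key 76: none >= 76, wrap to smallest pos 39 -> NC
Op 9: add ND@94 -> ring=[39:NC,70:NA,94:ND]
Op 10: remove NA -> ring=[39:NC,94:ND]
Op 11: route key 6: smallest pos >= 6 is 39 -> NC

Answer: NB NB NA NC NC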